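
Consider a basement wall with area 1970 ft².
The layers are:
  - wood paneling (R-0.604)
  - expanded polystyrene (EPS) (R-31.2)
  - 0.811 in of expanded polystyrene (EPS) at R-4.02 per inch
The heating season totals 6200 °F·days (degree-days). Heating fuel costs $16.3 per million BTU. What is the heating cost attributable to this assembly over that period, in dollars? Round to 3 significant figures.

136 dollars

0.811 × 4.02 = 3.26
R_total = 0.604 + 31.2 + 3.26 = 35.06 ft²·°F·h/BTU
E = A × HDD × 24 / R = 1970 × 6200 × 24 / 35.06 = 8360000 BTU
Cost = 8360000/10⁶ × 16.3 = $136.3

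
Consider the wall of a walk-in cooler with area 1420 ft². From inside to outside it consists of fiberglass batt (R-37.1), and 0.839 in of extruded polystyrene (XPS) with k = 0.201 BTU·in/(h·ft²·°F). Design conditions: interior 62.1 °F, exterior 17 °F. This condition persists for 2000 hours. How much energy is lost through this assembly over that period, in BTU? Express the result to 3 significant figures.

0.839/0.201 = 4.174
R_total = 37.1 + 4.174 = 41.27 ft²·°F·h/BTU
Q = 1420 × (62.1 − 17) / 41.27 = 1552 BTU/h
E = 1552 × 2000 = 3103000 BTU

3100000 BTU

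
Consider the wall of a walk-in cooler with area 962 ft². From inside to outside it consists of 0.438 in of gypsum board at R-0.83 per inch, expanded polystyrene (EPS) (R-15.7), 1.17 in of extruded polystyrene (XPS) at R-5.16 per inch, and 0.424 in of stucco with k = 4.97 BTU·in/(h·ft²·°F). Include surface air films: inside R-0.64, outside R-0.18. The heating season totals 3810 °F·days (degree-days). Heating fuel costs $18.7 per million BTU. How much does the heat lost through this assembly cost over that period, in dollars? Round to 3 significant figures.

0.438 × 0.83 = 0.3635
1.17 × 5.16 = 6.037
0.424/4.97 = 0.08531
R_total = 0.64 + 0.3635 + 15.7 + 6.037 + 0.08531 + 0.18 = 23.01 ft²·°F·h/BTU
E = A × HDD × 24 / R = 962 × 3810 × 24 / 23.01 = 3824000 BTU
Cost = 3824000/10⁶ × 18.7 = $71.5

71.5 dollars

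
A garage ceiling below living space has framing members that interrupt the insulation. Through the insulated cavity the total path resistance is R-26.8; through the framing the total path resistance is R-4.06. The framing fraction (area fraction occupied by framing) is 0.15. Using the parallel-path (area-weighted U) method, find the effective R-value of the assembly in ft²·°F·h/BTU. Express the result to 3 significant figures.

U_eff = 0.85/26.8 + 0.15/4.06 = 0.03172 + 0.03695 = 0.06866
R_eff = 1/U_eff = 14.56 ft²·°F·h/BTU

14.6 ft²·°F·h/BTU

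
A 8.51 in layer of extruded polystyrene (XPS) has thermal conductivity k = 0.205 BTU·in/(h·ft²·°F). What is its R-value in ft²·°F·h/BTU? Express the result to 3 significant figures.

41.5 ft²·°F·h/BTU

R = L/k = 8.51/0.205 = 41.51 ft²·°F·h/BTU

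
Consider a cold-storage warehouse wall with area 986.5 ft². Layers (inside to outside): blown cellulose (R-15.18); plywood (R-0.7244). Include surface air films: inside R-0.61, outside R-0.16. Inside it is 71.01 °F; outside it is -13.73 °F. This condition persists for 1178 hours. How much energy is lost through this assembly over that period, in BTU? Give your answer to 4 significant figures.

5906000 BTU

R_total = 0.61 + 15.18 + 0.7244 + 0.16 = 16.674 ft²·°F·h/BTU
Q = 986.5 × (71.01 − (-13.73)) / 16.674 = 5013.4 BTU/h
E = 5013.4 × 1178 = 5905800 BTU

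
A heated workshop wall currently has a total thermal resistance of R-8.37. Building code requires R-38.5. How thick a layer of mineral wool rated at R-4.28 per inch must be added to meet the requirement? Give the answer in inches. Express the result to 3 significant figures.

ΔR = 38.5 − 8.37 = 30.13 ft²·°F·h/BTU
L = ΔR / (R/in) = 30.13/4.28 = 7.04 in

7.04 in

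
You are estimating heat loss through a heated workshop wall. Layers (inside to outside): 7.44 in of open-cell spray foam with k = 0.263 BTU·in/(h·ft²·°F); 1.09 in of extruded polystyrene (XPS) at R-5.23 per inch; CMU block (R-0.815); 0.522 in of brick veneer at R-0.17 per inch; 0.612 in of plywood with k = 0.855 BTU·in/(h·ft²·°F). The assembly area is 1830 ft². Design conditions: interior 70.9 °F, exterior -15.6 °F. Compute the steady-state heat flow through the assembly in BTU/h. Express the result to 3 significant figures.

4450 BTU/h

7.44/0.263 = 28.29
1.09 × 5.23 = 5.701
0.522 × 0.17 = 0.08874
0.612/0.855 = 0.7158
R_total = 28.29 + 5.701 + 0.815 + 0.08874 + 0.7158 = 35.61 ft²·°F·h/BTU
Q = A·ΔT/R = 1830 × (70.9 − (-15.6)) / 35.61 = 4445 BTU/h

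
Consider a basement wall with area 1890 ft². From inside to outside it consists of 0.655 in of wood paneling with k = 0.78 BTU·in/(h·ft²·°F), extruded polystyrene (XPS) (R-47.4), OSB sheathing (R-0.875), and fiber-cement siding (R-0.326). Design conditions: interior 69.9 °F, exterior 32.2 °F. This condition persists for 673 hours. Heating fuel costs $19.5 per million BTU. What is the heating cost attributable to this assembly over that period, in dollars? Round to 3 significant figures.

18.9 dollars

0.655/0.78 = 0.8397
R_total = 0.8397 + 47.4 + 0.875 + 0.326 = 49.44 ft²·°F·h/BTU
Q = 1890 × (69.9 − 32.2) / 49.44 = 1441 BTU/h
E = 1441 × 673 = 969900 BTU
Cost = 969900/10⁶ × 19.5 = $18.91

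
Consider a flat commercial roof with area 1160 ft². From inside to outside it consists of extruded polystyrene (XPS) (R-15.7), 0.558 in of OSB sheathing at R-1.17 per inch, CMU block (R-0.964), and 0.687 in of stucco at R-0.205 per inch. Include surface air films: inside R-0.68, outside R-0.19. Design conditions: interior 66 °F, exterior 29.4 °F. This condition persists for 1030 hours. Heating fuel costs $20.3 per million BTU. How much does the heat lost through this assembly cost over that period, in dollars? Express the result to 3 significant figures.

48.4 dollars

0.558 × 1.17 = 0.6529
0.687 × 0.205 = 0.1408
R_total = 0.68 + 15.7 + 0.6529 + 0.964 + 0.1408 + 0.19 = 18.33 ft²·°F·h/BTU
Q = 1160 × (66 − 29.4) / 18.33 = 2316 BTU/h
E = 2316 × 1030 = 2386000 BTU
Cost = 2386000/10⁶ × 20.3 = $48.44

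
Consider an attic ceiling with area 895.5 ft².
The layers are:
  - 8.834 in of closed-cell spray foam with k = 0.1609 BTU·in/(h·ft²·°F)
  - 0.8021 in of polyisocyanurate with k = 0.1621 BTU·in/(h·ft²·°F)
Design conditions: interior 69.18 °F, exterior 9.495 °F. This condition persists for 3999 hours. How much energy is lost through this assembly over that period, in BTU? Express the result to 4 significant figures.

8.834/0.1609 = 54.904
0.8021/0.1621 = 4.9482
R_total = 54.904 + 4.9482 = 59.852 ft²·°F·h/BTU
Q = 895.5 × (69.18 − 9.495) / 59.852 = 893 BTU/h
E = 893 × 3999 = 3571100 BTU

3571000 BTU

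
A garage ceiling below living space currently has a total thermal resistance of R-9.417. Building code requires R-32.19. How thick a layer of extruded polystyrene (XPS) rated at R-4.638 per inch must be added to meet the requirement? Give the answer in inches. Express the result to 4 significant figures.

4.910 in

ΔR = 32.19 − 9.417 = 22.773 ft²·°F·h/BTU
L = ΔR / (R/in) = 22.773/4.638 = 4.9101 in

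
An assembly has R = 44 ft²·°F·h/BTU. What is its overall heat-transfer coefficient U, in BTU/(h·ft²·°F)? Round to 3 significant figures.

0.0227 BTU/(h·ft²·°F)

U = 1/R = 1/44 = 0.02273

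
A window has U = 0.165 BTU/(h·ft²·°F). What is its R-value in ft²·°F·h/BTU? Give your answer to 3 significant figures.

R = 1/U = 1/0.165 = 6.061

6.06 ft²·°F·h/BTU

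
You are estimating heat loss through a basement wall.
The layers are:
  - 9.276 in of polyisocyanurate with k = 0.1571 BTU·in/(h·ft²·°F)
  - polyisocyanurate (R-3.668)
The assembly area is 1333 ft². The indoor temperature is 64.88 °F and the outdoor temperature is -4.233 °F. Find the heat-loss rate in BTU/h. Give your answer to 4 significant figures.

1469 BTU/h

9.276/0.1571 = 59.045
R_total = 59.045 + 3.668 = 62.713 ft²·°F·h/BTU
Q = A·ΔT/R = 1333 × (64.88 − (-4.233)) / 62.713 = 1469 BTU/h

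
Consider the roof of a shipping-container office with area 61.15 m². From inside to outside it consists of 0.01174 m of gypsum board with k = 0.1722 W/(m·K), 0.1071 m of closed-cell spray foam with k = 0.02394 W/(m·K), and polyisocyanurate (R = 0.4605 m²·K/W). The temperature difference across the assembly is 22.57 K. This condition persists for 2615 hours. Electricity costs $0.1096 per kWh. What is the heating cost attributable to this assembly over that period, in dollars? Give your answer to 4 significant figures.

79.07 dollars

0.01174/0.1722 = 0.068177
0.1071/0.02394 = 4.4737
R_total = 0.068177 + 4.4737 + 0.4605 = 5.0024 m²·K/W
Q = 61.15 × 22.57 / 5.0024 = 275.9 W
E = 275.9 W × 2615 h / 1000 = 721.48 kWh
Cost = 721.48 × 0.1096 = $79.074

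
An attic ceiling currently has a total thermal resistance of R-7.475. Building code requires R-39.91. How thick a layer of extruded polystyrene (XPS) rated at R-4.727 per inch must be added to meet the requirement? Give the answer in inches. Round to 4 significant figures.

ΔR = 39.91 − 7.475 = 32.435 ft²·°F·h/BTU
L = ΔR / (R/in) = 32.435/4.727 = 6.8616 in

6.862 in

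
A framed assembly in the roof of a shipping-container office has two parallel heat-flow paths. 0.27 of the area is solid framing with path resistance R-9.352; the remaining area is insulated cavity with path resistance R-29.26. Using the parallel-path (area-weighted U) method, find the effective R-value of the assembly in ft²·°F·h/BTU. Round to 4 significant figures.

U_eff = 0.73/29.26 + 0.27/9.352 = 0.024949 + 0.028871 = 0.05382
R_eff = 1/U_eff = 18.581 ft²·°F·h/BTU

18.58 ft²·°F·h/BTU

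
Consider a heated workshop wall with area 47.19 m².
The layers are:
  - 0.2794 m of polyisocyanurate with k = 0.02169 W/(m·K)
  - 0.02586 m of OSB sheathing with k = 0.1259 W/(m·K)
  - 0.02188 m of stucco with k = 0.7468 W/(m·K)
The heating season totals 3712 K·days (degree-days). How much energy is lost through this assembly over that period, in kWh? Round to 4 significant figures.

0.2794/0.02169 = 12.882
0.02586/0.1259 = 0.2054
0.02188/0.7468 = 0.029298
R_total = 12.882 + 0.2054 + 0.029298 = 13.116 m²·K/W
E = A × HDD × 24 / R / 1000 = 47.19 × 3712 × 24 / 13.116 / 1000 = 320.52 kWh

320.5 kWh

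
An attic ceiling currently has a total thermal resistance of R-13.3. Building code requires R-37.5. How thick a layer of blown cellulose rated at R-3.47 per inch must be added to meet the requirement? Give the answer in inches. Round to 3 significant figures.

6.97 in

ΔR = 37.5 − 13.3 = 24.2 ft²·°F·h/BTU
L = ΔR / (R/in) = 24.2/3.47 = 6.974 in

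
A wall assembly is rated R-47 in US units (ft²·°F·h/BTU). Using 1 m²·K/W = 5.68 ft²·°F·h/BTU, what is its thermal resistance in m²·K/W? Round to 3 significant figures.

R_SI = 47/5.68 = 8.275

8.27 m²·K/W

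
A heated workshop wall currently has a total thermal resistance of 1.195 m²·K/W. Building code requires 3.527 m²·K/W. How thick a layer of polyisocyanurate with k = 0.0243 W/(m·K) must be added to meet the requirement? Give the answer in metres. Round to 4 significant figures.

0.05667 m

ΔR = 3.527 − 1.195 = 2.332 m²·K/W
L = ΔR × k = 2.332 × 0.0243 = 0.056668 m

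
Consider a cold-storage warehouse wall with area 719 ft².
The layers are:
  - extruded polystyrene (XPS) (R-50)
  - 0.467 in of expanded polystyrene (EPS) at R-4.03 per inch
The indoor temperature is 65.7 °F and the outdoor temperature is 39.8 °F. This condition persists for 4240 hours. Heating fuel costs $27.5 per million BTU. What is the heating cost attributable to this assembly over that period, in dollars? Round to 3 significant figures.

41.9 dollars

0.467 × 4.03 = 1.882
R_total = 50 + 1.882 = 51.88 ft²·°F·h/BTU
Q = 719 × (65.7 − 39.8) / 51.88 = 358.9 BTU/h
E = 358.9 × 4240 = 1522000 BTU
Cost = 1522000/10⁶ × 27.5 = $41.85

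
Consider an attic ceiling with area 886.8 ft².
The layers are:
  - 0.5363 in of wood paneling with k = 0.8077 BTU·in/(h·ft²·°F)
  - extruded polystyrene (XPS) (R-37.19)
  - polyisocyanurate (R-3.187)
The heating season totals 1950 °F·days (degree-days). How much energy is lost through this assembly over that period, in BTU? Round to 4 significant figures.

0.5363/0.8077 = 0.66398
R_total = 0.66398 + 37.19 + 3.187 = 41.041 ft²·°F·h/BTU
E = A × HDD × 24 / R = 886.8 × 1950 × 24 / 41.041 = 1011200 BTU

1011000 BTU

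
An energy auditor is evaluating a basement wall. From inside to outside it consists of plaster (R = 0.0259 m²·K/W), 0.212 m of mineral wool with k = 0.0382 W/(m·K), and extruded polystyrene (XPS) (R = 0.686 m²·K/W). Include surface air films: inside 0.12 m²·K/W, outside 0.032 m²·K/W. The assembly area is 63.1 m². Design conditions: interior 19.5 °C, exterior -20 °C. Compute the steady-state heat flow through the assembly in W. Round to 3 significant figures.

389 W

0.212/0.0382 = 5.55
R_total = 0.12 + 0.0259 + 5.55 + 0.686 + 0.032 = 6.414 m²·K/W
Q = A·ΔT/R = 63.1 × (19.5 − (-20)) / 6.414 = 388.6 W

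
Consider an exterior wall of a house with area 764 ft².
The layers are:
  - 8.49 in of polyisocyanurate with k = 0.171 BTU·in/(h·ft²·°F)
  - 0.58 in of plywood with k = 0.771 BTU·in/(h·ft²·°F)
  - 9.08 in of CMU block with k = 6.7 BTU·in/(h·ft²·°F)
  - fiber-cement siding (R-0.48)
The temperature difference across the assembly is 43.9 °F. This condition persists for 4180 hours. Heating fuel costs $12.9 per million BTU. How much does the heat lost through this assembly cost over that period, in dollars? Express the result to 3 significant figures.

34.6 dollars

8.49/0.171 = 49.65
0.58/0.771 = 0.7523
9.08/6.7 = 1.355
R_total = 49.65 + 0.7523 + 1.355 + 0.48 = 52.24 ft²·°F·h/BTU
Q = 764 × 43.9 / 52.24 = 642.1 BTU/h
E = 642.1 × 4180 = 2684000 BTU
Cost = 2684000/10⁶ × 12.9 = $34.62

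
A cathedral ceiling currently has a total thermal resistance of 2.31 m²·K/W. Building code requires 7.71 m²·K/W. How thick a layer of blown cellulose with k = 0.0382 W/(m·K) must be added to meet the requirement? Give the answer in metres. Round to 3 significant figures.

0.206 m

ΔR = 7.71 − 2.31 = 5.4 m²·K/W
L = ΔR × k = 5.4 × 0.0382 = 0.2063 m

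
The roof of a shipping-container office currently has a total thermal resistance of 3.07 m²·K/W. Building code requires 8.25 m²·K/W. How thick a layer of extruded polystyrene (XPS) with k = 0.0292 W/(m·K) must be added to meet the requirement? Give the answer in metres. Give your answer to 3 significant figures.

0.151 m

ΔR = 8.25 − 3.07 = 5.18 m²·K/W
L = ΔR × k = 5.18 × 0.0292 = 0.1513 m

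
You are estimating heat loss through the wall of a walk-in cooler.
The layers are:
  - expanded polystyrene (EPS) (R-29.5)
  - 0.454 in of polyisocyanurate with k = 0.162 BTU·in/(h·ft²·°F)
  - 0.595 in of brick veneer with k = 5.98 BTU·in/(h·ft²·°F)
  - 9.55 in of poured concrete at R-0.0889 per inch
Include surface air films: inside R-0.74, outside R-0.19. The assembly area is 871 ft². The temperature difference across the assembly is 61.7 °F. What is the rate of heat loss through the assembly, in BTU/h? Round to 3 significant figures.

0.454/0.162 = 2.802
0.595/5.98 = 0.0995
9.55 × 0.0889 = 0.849
R_total = 0.74 + 29.5 + 2.802 + 0.0995 + 0.849 + 0.19 = 34.18 ft²·°F·h/BTU
Q = A·ΔT/R = 871 × 61.7 / 34.18 = 1572 BTU/h

1570 BTU/h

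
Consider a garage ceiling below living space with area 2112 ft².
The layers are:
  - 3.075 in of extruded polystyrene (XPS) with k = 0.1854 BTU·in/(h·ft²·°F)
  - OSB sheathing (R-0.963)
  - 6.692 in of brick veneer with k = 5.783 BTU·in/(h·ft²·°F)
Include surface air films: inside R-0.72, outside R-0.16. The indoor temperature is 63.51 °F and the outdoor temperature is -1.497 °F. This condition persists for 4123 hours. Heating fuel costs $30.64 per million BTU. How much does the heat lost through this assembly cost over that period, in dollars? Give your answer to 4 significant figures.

3.075/0.1854 = 16.586
6.692/5.783 = 1.1572
R_total = 0.72 + 16.586 + 0.963 + 1.1572 + 0.16 = 19.586 ft²·°F·h/BTU
Q = 2112 × (63.51 − (-1.497)) / 19.586 = 7009.9 BTU/h
E = 7009.9 × 4123 = 28902000 BTU
Cost = 28902000/10⁶ × 30.64 = $885.55

885.5 dollars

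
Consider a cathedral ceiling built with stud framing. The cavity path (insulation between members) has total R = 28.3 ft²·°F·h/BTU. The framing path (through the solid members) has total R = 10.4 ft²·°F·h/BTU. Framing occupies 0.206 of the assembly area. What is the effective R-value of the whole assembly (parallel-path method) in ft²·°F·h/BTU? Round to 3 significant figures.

U_eff = 0.794/28.3 + 0.206/10.4 = 0.02806 + 0.01981 = 0.04786
R_eff = 1/U_eff = 20.89 ft²·°F·h/BTU

20.9 ft²·°F·h/BTU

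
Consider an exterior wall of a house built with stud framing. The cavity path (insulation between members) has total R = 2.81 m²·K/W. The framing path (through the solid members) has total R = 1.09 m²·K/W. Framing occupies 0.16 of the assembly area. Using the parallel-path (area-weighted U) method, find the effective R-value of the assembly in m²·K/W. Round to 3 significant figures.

2.24 m²·K/W

U_eff = 0.84/2.81 + 0.16/1.09 = 0.2989 + 0.1468 = 0.4457
R_eff = 1/U_eff = 2.244 m²·K/W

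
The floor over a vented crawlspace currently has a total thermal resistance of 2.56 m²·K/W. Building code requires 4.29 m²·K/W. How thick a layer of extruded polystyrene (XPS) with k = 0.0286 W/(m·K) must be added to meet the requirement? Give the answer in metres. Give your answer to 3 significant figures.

0.0495 m

ΔR = 4.29 − 2.56 = 1.73 m²·K/W
L = ΔR × k = 1.73 × 0.0286 = 0.04948 m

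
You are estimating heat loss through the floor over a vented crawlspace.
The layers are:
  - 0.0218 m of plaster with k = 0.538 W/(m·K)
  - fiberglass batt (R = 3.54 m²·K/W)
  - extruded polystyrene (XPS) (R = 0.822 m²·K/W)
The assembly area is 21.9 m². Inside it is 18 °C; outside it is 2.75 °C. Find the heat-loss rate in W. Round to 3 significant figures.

75.9 W

0.0218/0.538 = 0.04052
R_total = 0.04052 + 3.54 + 0.822 = 4.403 m²·K/W
Q = A·ΔT/R = 21.9 × (18 − 2.75) / 4.403 = 75.86 W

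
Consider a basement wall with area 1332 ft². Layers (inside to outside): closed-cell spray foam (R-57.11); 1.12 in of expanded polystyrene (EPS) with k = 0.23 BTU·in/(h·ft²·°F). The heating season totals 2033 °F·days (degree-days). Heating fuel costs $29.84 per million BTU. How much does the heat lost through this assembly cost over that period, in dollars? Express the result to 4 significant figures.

1.12/0.23 = 4.8696
R_total = 57.11 + 4.8696 = 61.98 ft²·°F·h/BTU
E = A × HDD × 24 / R = 1332 × 2033 × 24 / 61.98 = 1048600 BTU
Cost = 1048600/10⁶ × 29.84 = $31.29

31.29 dollars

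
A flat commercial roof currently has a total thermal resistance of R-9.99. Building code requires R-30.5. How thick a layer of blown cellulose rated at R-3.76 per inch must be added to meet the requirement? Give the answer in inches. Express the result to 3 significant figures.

5.45 in

ΔR = 30.5 − 9.99 = 20.51 ft²·°F·h/BTU
L = ΔR / (R/in) = 20.51/3.76 = 5.455 in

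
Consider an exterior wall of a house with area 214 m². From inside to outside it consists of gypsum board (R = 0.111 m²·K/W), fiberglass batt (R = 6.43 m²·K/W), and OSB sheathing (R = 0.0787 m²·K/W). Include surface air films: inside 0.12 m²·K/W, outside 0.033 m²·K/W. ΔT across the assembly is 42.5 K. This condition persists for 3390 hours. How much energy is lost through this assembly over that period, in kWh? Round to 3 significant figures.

4550 kWh

R_total = 0.12 + 0.111 + 6.43 + 0.0787 + 0.033 = 6.773 m²·K/W
Q = 214 × 42.5 / 6.773 = 1343 W
E = 1343 W × 3390 h / 1000 = 4552 kWh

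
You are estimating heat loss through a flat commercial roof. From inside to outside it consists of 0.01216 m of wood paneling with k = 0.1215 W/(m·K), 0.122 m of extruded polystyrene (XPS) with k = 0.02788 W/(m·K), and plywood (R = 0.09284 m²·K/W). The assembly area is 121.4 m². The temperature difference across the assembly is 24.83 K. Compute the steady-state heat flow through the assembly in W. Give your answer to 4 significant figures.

0.01216/0.1215 = 0.10008
0.122/0.02788 = 4.3759
R_total = 0.10008 + 4.3759 + 0.09284 = 4.5688 m²·K/W
Q = A·ΔT/R = 121.4 × 24.83 / 4.5688 = 659.77 W

659.8 W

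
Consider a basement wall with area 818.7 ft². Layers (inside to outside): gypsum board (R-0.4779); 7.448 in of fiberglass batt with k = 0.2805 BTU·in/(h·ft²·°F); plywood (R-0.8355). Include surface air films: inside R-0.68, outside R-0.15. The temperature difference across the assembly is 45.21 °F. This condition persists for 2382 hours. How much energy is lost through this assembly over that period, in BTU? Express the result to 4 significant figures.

7.448/0.2805 = 26.553
R_total = 0.68 + 0.4779 + 26.553 + 0.8355 + 0.15 = 28.696 ft²·°F·h/BTU
Q = 818.7 × 45.21 / 28.696 = 1289.8 BTU/h
E = 1289.8 × 2382 = 3072400 BTU

3072000 BTU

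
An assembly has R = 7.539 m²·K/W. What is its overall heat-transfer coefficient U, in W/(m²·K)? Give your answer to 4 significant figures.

0.1326 W/(m²·K)

U = 1/R = 1/7.539 = 0.13264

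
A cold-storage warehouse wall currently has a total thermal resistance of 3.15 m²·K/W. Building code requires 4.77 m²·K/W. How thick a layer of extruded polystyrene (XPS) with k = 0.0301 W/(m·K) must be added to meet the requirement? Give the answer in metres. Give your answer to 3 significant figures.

ΔR = 4.77 − 3.15 = 1.62 m²·K/W
L = ΔR × k = 1.62 × 0.0301 = 0.04876 m

0.0488 m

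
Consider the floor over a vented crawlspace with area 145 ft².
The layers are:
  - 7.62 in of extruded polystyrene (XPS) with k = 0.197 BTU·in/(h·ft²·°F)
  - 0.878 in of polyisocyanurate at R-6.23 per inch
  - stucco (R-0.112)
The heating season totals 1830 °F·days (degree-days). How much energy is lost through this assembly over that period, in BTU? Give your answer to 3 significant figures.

144000 BTU

7.62/0.197 = 38.68
0.878 × 6.23 = 5.47
R_total = 38.68 + 5.47 + 0.112 = 44.26 ft²·°F·h/BTU
E = A × HDD × 24 / R = 145 × 1830 × 24 / 44.26 = 143900 BTU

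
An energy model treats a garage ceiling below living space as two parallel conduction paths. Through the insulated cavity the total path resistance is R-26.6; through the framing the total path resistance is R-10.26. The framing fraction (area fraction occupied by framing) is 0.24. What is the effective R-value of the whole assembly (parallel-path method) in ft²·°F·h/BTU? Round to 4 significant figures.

U_eff = 0.76/26.6 + 0.24/10.26 = 0.028571 + 0.023392 = 0.051963
R_eff = 1/U_eff = 19.244 ft²·°F·h/BTU

19.24 ft²·°F·h/BTU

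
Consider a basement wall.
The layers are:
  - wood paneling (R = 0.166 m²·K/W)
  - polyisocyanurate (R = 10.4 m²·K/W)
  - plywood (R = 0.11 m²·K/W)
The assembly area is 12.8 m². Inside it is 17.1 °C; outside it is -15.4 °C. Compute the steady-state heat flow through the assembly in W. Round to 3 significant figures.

39.0 W

R_total = 0.166 + 10.4 + 0.11 = 10.68 m²·K/W
Q = A·ΔT/R = 12.8 × (17.1 − (-15.4)) / 10.68 = 38.97 W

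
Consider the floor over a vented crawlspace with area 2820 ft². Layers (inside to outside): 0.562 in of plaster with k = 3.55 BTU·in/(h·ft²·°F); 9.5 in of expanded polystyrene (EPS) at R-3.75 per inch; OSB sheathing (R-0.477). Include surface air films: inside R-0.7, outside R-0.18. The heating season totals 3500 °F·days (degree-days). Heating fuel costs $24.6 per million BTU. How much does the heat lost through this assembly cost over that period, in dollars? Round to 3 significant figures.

0.562/3.55 = 0.1583
9.5 × 3.75 = 35.62
R_total = 0.7 + 0.1583 + 35.62 + 0.477 + 0.18 = 37.14 ft²·°F·h/BTU
E = A × HDD × 24 / R = 2820 × 3500 × 24 / 37.14 = 6378000 BTU
Cost = 6378000/10⁶ × 24.6 = $156.9

157 dollars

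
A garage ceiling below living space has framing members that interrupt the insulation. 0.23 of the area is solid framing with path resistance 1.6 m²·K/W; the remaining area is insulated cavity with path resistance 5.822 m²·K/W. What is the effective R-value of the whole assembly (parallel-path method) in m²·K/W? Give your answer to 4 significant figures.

3.623 m²·K/W

U_eff = 0.77/5.822 + 0.23/1.6 = 0.13226 + 0.14375 = 0.27601
R_eff = 1/U_eff = 3.6231 m²·K/W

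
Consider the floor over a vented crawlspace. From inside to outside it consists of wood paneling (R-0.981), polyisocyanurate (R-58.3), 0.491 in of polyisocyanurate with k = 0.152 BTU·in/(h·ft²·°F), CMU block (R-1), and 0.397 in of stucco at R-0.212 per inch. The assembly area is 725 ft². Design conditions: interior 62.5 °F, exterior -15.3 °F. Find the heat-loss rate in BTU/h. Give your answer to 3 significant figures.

0.491/0.152 = 3.23
0.397 × 0.212 = 0.08416
R_total = 0.981 + 58.3 + 3.23 + 1 + 0.08416 = 63.6 ft²·°F·h/BTU
Q = A·ΔT/R = 725 × (62.5 − (-15.3)) / 63.6 = 886.9 BTU/h

887 BTU/h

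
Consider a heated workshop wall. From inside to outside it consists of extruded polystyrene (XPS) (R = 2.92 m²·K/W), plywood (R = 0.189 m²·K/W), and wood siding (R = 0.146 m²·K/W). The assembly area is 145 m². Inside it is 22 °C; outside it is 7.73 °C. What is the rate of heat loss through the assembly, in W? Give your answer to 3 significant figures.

R_total = 2.92 + 0.189 + 0.146 = 3.255 m²·K/W
Q = A·ΔT/R = 145 × (22 − 7.73) / 3.255 = 635.7 W

636 W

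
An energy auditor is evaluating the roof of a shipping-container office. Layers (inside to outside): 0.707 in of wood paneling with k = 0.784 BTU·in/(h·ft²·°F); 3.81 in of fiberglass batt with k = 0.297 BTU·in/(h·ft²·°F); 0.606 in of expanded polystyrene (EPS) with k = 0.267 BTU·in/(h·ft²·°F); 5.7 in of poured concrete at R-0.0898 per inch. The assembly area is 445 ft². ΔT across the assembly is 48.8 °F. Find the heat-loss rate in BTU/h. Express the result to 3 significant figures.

1320 BTU/h

0.707/0.784 = 0.9018
3.81/0.297 = 12.83
0.606/0.267 = 2.27
5.7 × 0.0898 = 0.5119
R_total = 0.9018 + 12.83 + 2.27 + 0.5119 = 16.51 ft²·°F·h/BTU
Q = A·ΔT/R = 445 × 48.8 / 16.51 = 1315 BTU/h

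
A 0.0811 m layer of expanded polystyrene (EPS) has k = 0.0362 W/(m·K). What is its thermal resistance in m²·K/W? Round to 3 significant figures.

2.24 m²·K/W

R = L/k = 0.0811/0.0362 = 2.24 m²·K/W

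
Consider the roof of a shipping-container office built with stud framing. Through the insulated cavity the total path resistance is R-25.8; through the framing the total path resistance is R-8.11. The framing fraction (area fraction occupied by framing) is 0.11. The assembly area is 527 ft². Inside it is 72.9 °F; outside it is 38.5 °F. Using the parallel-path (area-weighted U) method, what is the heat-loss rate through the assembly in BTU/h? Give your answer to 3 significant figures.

871 BTU/h

U_eff = 0.89/25.8 + 0.11/8.11 = 0.0345 + 0.01356 = 0.04806
R_eff = 1/U_eff = 20.81 ft²·°F·h/BTU
Q = 527 × (72.9 − 38.5) / 20.81 = 871.3 BTU/h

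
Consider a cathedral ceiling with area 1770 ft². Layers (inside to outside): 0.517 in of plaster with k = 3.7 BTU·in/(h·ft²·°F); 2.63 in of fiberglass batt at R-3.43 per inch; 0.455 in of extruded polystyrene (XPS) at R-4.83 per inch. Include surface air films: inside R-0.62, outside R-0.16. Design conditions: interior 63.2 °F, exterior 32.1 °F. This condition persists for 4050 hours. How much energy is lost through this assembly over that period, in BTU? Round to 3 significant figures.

0.517/3.7 = 0.1397
2.63 × 3.43 = 9.021
0.455 × 4.83 = 2.198
R_total = 0.62 + 0.1397 + 9.021 + 2.198 + 0.16 = 12.14 ft²·°F·h/BTU
Q = 1770 × (63.2 − 32.1) / 12.14 = 4535 BTU/h
E = 4535 × 4050 = 18370000 BTU

18400000 BTU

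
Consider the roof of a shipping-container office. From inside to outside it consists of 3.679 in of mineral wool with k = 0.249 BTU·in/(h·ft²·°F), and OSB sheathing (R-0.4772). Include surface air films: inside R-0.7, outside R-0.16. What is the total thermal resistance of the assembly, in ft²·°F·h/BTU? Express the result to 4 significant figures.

3.679/0.249 = 14.775
R_total = 0.7 + 14.775 + 0.4772 + 0.16 = 16.112 ft²·°F·h/BTU

16.11 ft²·°F·h/BTU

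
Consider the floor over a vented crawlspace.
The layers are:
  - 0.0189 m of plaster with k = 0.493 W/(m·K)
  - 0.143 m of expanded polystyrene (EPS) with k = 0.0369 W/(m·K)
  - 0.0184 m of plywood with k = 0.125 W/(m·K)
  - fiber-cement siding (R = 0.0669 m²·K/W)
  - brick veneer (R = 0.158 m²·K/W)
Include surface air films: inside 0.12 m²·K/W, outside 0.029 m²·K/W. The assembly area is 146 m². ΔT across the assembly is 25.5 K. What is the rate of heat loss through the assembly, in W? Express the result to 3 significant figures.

0.0189/0.493 = 0.03834
0.143/0.0369 = 3.875
0.0184/0.125 = 0.1472
R_total = 0.12 + 0.03834 + 3.875 + 0.1472 + 0.0669 + 0.158 + 0.029 = 4.435 m²·K/W
Q = A·ΔT/R = 146 × 25.5 / 4.435 = 839.5 W

840 W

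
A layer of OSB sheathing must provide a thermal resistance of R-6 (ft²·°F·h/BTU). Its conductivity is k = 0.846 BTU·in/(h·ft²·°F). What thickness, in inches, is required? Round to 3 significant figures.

5.08 in

L = R × k = 6 × 0.846 = 5.076 in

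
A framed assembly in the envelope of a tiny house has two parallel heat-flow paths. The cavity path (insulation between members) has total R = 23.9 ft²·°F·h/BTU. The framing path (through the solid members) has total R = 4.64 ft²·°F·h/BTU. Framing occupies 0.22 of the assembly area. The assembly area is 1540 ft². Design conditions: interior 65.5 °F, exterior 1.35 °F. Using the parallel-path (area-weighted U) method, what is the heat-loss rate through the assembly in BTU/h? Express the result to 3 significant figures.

U_eff = 0.78/23.9 + 0.22/4.64 = 0.03264 + 0.04741 = 0.08005
R_eff = 1/U_eff = 12.49 ft²·°F·h/BTU
Q = 1540 × (65.5 − 1.35) / 12.49 = 7908 BTU/h

7910 BTU/h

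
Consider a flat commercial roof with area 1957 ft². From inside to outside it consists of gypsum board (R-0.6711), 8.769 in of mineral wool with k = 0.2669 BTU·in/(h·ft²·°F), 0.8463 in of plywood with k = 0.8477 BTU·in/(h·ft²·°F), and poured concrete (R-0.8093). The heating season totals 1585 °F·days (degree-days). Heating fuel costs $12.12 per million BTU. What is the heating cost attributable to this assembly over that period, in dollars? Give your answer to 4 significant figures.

8.769/0.2669 = 32.855
0.8463/0.8477 = 0.99835
R_total = 0.6711 + 32.855 + 0.99835 + 0.8093 = 35.334 ft²·°F·h/BTU
E = A × HDD × 24 / R = 1957 × 1585 × 24 / 35.334 = 2106900 BTU
Cost = 2106900/10⁶ × 12.12 = $25.535

25.54 dollars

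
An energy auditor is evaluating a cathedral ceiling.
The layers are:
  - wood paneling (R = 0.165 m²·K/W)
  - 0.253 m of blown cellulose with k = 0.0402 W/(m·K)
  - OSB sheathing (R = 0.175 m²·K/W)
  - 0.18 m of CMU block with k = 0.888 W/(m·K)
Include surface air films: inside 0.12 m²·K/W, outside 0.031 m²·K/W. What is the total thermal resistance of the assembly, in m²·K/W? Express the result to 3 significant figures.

6.99 m²·K/W

0.253/0.0402 = 6.294
0.18/0.888 = 0.2027
R_total = 0.12 + 0.165 + 6.294 + 0.175 + 0.2027 + 0.031 = 6.987 m²·K/W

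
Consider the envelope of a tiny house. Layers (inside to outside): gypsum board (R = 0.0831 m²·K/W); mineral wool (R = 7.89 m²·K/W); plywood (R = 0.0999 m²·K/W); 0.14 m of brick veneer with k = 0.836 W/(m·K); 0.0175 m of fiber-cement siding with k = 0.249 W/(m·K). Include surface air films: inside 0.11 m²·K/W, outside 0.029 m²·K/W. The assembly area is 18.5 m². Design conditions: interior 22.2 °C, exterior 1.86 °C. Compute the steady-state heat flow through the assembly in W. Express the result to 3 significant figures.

0.14/0.836 = 0.1675
0.0175/0.249 = 0.07028
R_total = 0.11 + 0.0831 + 7.89 + 0.0999 + 0.1675 + 0.07028 + 0.029 = 8.45 m²·K/W
Q = A·ΔT/R = 18.5 × (22.2 − 1.86) / 8.45 = 44.53 W

44.5 W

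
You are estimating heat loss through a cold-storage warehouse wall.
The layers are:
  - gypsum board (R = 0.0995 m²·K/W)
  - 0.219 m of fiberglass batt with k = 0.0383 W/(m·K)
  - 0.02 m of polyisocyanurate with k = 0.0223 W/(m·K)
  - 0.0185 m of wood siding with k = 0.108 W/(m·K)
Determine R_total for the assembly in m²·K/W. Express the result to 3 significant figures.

0.219/0.0383 = 5.718
0.02/0.0223 = 0.8969
0.0185/0.108 = 0.1713
R_total = 0.0995 + 5.718 + 0.8969 + 0.1713 = 6.886 m²·K/W

6.89 m²·K/W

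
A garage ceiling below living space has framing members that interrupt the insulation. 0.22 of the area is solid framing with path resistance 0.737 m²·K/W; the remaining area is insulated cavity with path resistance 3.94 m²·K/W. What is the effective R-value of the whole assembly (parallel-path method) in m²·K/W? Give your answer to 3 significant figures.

U_eff = 0.78/3.94 + 0.22/0.737 = 0.198 + 0.2985 = 0.4965
R_eff = 1/U_eff = 2.014 m²·K/W

2.01 m²·K/W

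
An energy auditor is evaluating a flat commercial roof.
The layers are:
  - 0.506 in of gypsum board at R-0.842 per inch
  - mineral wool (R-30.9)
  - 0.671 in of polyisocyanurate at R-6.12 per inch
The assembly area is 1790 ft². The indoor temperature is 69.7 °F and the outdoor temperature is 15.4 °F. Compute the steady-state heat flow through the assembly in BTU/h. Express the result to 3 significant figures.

0.506 × 0.842 = 0.4261
0.671 × 6.12 = 4.107
R_total = 0.4261 + 30.9 + 4.107 = 35.43 ft²·°F·h/BTU
Q = A·ΔT/R = 1790 × (69.7 − 15.4) / 35.43 = 2743 BTU/h

2740 BTU/h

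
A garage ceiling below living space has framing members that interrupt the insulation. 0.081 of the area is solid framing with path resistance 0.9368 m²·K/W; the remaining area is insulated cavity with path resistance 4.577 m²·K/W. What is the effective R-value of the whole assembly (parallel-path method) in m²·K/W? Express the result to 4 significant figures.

U_eff = 0.919/4.577 + 0.081/0.9368 = 0.20079 + 0.086465 = 0.28725
R_eff = 1/U_eff = 3.4813 m²·K/W

3.481 m²·K/W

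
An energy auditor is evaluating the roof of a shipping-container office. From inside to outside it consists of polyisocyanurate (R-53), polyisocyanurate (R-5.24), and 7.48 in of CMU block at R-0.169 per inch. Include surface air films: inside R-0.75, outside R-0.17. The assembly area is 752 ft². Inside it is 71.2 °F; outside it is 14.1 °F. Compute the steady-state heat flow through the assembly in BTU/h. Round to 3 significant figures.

711 BTU/h

7.48 × 0.169 = 1.264
R_total = 0.75 + 53 + 5.24 + 1.264 + 0.17 = 60.42 ft²·°F·h/BTU
Q = A·ΔT/R = 752 × (71.2 − 14.1) / 60.42 = 710.6 BTU/h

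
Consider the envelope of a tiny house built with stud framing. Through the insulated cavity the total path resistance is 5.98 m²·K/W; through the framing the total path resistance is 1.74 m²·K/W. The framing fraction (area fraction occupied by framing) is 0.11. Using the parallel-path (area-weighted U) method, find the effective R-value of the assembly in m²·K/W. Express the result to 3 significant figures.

U_eff = 0.89/5.98 + 0.11/1.74 = 0.1488 + 0.06322 = 0.212
R_eff = 1/U_eff = 4.716 m²·K/W

4.72 m²·K/W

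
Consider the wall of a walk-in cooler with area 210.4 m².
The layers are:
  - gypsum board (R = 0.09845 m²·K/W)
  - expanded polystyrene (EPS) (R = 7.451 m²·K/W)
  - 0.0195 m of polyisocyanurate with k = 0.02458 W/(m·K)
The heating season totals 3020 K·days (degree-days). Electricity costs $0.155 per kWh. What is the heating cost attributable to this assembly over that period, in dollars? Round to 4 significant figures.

0.0195/0.02458 = 0.79333
R_total = 0.09845 + 7.451 + 0.79333 = 8.3428 m²·K/W
E = A × HDD × 24 / R / 1000 = 210.4 × 3020 × 24 / 8.3428 / 1000 = 1827.9 kWh
Cost = 1827.9 × 0.155 = $283.33

283.3 dollars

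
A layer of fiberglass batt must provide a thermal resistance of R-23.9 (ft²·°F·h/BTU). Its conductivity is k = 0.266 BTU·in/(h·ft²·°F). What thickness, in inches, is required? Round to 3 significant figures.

6.36 in

L = R × k = 23.9 × 0.266 = 6.357 in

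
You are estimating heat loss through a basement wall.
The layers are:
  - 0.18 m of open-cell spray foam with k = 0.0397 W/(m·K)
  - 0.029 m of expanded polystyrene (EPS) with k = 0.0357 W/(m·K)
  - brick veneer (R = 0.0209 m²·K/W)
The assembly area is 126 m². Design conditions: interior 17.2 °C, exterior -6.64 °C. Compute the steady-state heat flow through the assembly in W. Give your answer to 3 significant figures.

0.18/0.0397 = 4.534
0.029/0.0357 = 0.8123
R_total = 4.534 + 0.8123 + 0.0209 = 5.367 m²·K/W
Q = A·ΔT/R = 126 × (17.2 − (-6.64)) / 5.367 = 559.7 W

560 W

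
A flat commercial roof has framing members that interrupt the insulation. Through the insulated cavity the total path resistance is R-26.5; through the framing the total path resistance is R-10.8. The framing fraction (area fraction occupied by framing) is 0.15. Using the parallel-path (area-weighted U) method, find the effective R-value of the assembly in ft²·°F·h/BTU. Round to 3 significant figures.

21.8 ft²·°F·h/BTU

U_eff = 0.85/26.5 + 0.15/10.8 = 0.03208 + 0.01389 = 0.04596
R_eff = 1/U_eff = 21.76 ft²·°F·h/BTU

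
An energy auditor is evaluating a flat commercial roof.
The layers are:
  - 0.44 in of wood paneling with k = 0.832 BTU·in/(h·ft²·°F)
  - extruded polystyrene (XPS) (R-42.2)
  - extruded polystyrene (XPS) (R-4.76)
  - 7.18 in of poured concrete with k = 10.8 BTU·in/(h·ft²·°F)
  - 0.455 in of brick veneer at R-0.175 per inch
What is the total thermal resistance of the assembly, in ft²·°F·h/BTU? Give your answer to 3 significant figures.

48.2 ft²·°F·h/BTU

0.44/0.832 = 0.5288
7.18/10.8 = 0.6648
0.455 × 0.175 = 0.07963
R_total = 0.5288 + 42.2 + 4.76 + 0.6648 + 0.07963 = 48.23 ft²·°F·h/BTU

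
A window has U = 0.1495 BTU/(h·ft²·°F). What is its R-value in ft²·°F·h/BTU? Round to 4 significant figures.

R = 1/U = 1/0.1495 = 6.689

6.689 ft²·°F·h/BTU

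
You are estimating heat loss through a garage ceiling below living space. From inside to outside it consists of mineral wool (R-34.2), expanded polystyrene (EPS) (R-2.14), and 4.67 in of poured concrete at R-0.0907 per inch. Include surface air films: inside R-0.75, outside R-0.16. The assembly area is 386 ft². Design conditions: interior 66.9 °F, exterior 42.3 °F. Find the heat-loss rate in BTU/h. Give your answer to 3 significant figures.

252 BTU/h

4.67 × 0.0907 = 0.4236
R_total = 0.75 + 34.2 + 2.14 + 0.4236 + 0.16 = 37.67 ft²·°F·h/BTU
Q = A·ΔT/R = 386 × (66.9 − 42.3) / 37.67 = 252 BTU/h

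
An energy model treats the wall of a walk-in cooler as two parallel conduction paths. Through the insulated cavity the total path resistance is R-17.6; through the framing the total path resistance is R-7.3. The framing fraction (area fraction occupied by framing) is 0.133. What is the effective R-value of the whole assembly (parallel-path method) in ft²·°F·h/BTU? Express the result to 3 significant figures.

14.8 ft²·°F·h/BTU

U_eff = 0.867/17.6 + 0.133/7.3 = 0.04926 + 0.01822 = 0.06748
R_eff = 1/U_eff = 14.82 ft²·°F·h/BTU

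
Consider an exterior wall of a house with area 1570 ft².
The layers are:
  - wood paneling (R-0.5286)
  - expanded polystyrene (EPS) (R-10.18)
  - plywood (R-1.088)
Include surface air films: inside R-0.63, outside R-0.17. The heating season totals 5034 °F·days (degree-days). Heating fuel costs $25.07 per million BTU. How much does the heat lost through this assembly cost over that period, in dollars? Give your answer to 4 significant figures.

R_total = 0.63 + 0.5286 + 10.18 + 1.088 + 0.17 = 12.597 ft²·°F·h/BTU
E = A × HDD × 24 / R = 1570 × 5034 × 24 / 12.597 = 15058000 BTU
Cost = 15058000/10⁶ × 25.07 = $377.51

377.5 dollars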